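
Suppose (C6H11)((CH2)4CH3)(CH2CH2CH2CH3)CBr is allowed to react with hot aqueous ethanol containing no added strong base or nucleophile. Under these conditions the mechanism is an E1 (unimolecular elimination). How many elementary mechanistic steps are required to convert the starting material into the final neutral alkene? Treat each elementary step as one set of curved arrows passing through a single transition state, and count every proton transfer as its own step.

Step 1: Rate-determining heterolysis of the C–Br bond gives Br⁻ and a tertiary carbocation.
(No 1,2-shift: no single shift to an adjacent carbon would give a more stable cation.)
Step 2: A water (or ethanol) molecule (solvent) deprotonates a β-carbon; as the C–H bond breaks, those electrons form the new alkene π bond.
Total: 2 elementary steps.

2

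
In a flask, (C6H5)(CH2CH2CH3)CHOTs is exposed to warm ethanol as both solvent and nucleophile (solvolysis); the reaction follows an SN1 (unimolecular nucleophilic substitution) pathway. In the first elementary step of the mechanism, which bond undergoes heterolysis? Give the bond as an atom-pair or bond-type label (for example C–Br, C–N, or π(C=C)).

Step 1: The C–O bond breaks with both electrons going to the tosylate; TsO⁻ leaves and a secondary carbocation remains.
The bond broken in this step is the C–O bond.

C–O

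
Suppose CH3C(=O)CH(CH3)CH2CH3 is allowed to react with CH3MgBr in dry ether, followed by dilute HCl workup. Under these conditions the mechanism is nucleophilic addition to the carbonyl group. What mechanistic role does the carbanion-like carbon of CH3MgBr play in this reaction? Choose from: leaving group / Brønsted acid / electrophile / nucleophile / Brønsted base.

nucleophile

Step 1: Nucleophilic addition: the carbanion-like carbon of CH3MgBr adds to the carbonyl carbon, pushing the π(C=O) electron pair onto oxygen and giving a tetrahedral alkoxide.
The carbanion-like carbon of CH3MgBr donates an electron pair to form a new σ-bond to carbon — it is the nucleophile.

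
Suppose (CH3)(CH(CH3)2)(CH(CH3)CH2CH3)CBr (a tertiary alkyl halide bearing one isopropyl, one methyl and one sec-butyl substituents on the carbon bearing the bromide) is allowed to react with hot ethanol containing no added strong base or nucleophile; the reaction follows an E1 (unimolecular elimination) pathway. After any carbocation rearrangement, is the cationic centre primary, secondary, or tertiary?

Step 1: Ionisation: the C–Br σ-bond cleaves heterolytically; both bonding electrons depart with Br⁻, leaving a tertiary carbocation at the α-carbon.
No single 1,2-shift to an adjacent carbon would give a more-substituted cation, so no rearrangement occurs.

tertiary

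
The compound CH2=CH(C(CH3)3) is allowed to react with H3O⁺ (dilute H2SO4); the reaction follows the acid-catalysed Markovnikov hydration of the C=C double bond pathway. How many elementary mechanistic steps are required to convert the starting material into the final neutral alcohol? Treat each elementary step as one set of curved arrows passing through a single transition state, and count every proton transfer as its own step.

Step 1: Protonation of the alkene by H3O⁺: the π bond acts as the nucleophile and picks up H⁺, giving the more stable (Markovnikov) secondary carbocation. H2O is released.
Step 2: A 1,2-methyl shift from the adjacent tert-butyl carbon moves the positive charge from the secondary centre to an adjacent carbon, generating a more stable tertiary carbocation.
Step 3: A lone pair on the oxygen of H2O attacks the carbocation, forming a C–O bond and an oxonium ion (a protonated alcohol).
Step 4: H2O removes a proton from the oxonium oxygen, regenerating H3O⁺ and giving the neutral alcohol.
Total: 4 elementary steps.

4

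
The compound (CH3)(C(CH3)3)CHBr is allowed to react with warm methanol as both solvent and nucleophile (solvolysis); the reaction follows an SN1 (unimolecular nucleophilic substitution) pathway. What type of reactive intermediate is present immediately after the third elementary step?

oxonium ion

Step 1: Ionisation: the C–Br σ-bond cleaves heterolytically; both bonding electrons depart with Br⁻, leaving a secondary carbocation at the α-carbon.
Step 2: A methyl group with its bonding pair migrates from the adjacent tert-butyl carbon to the cationic centre — a 1,2-methyl shift — upgrading the secondary cation to a tertiary one.
Step 3: CH3OH donates an oxygen lone pair into the empty p orbital of the cation, giving a protonated ether (an oxonium ion).
After step 3 the species present is an oxonium ion.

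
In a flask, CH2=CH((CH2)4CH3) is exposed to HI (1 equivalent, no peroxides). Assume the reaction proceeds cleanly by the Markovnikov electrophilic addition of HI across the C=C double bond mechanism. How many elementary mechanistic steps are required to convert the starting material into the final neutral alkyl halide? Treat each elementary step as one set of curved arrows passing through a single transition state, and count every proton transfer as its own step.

2

Step 1: Protonation of the alkene by HI: the π bond acts as the nucleophile and picks up H⁺, giving the more stable (Markovnikov) secondary carbocation. The H–I bond breaks heterolytically, releasing I⁻.
(No 1,2-shift: no single shift to an adjacent carbon would give a more stable cation.)
Step 2: The I⁻ anion donates a lone pair to the carbocation, forming the new C–I σ-bond and giving the neutral alkyl halide.
Total: 2 elementary steps.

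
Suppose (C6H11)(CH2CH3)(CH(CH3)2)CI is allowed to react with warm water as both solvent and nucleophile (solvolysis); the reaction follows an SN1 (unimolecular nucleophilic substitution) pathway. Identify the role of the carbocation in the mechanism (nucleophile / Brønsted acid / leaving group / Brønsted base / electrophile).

Step 2: A lone pair on the oxygen of H2O attacks the carbocation, forming a new C–O σ-bond and an oxonium ion.
The carbocation accepts an electron pair into an empty or π* orbital — it is the electrophile.

electrophile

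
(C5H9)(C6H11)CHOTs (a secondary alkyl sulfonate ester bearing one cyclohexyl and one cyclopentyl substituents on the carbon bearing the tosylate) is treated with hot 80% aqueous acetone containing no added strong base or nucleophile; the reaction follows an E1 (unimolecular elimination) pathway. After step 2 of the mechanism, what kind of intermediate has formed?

tertiary carbocation

Step 1: Rate-determining heterolysis of the C–O bond gives TsO⁻ and a secondary carbocation.
Step 2: A 1,2-hydride shift from the adjacent cyclohexyl carbon moves the positive charge from the secondary centre to an adjacent carbon, generating a more stable tertiary carbocation.
After step 2 the species present is a tertiary carbocation.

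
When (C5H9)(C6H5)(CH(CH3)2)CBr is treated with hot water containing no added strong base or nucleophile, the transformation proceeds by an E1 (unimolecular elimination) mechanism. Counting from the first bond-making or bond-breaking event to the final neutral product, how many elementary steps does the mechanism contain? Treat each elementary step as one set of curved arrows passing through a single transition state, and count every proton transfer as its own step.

Step 1: Unassisted departure of Br⁻ (taking the C–Br bonding pair) generates a tertiary carbocation.
(No 1,2-shift: no single shift to an adjacent carbon would give a more stable cation.)
Step 2: Loss of a β-proton to a water molecule of the solvent: the C–H bonding pair collapses toward the cationic carbon to form the C=C π bond, yielding the alkene.
Total: 2 elementary steps.

2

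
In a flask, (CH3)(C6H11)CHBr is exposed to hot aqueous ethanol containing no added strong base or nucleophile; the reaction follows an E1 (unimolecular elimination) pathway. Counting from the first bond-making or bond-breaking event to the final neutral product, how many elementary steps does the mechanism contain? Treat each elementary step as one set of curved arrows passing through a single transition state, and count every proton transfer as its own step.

3

Step 1: The C–Br bond breaks with both electrons going to the bromide; Br⁻ leaves and a secondary carbocation remains.
Step 2: A hydride (H with its bonding pair) migrates from the adjacent cyclohexyl carbon to the cationic centre — a 1,2-hydride shift — upgrading the secondary cation to a tertiary one.
Step 3: A weak base (a water (or ethanol) molecule from the solvent) removes a proton from a carbon adjacent to the cationic centre; the electrons of that C–H bond become the new π(C=C) bond, giving the alkene.
Total: 3 elementary steps.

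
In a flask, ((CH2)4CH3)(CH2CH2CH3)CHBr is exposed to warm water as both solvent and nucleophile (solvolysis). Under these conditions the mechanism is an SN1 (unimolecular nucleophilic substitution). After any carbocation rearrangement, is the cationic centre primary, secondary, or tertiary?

secondary

Step 1: Rate-determining heterolysis of the C–Br bond gives Br⁻ and a secondary carbocation.
No single 1,2-shift to an adjacent carbon would give a more-substituted cation, so no rearrangement occurs.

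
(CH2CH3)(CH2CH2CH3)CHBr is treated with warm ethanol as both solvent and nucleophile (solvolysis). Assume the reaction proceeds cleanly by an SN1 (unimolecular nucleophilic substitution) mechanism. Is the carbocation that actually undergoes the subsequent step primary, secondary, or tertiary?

secondary

Step 1: Rate-determining heterolysis of the C–Br bond gives Br⁻ and a secondary carbocation.
No single 1,2-shift to an adjacent carbon would give a more-substituted cation, so no rearrangement occurs.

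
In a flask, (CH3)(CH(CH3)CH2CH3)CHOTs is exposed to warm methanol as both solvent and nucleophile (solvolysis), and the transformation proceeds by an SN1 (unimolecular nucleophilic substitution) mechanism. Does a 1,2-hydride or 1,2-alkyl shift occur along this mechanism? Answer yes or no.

yes

The first-formed carbocation is secondary.
The adjacent sec-butyl carbon already bears 2 other carbon substituents and has a hydrogen to migrate; after a 1,2-hydride shift from that carbon the positive charge sits on a tertiary centre.
Tertiary is more stable than secondary, so the shift occurs.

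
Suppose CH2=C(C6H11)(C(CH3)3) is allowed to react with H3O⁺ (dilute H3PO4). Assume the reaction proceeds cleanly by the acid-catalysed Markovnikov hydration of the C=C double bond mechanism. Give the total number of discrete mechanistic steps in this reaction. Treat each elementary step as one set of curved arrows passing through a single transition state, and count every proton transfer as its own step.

3

Step 1: The π electrons of the C=C bond attack a proton of H3O⁺; Markovnikov addition places the new C–H on the less-substituted alkene carbon, so the positive charge ends up on the more-substituted carbon — a tertiary carbocation. H2O is released.
(No 1,2-shift: no single shift to an adjacent carbon would give a more stable cation.)
Step 2: Nucleophilic capture of the cation by H2O produces the protonated alcohol (an oxonium ion).
Step 3: H2O removes a proton from the oxonium oxygen, regenerating H3O⁺ and giving the neutral alcohol.
Total: 3 elementary steps.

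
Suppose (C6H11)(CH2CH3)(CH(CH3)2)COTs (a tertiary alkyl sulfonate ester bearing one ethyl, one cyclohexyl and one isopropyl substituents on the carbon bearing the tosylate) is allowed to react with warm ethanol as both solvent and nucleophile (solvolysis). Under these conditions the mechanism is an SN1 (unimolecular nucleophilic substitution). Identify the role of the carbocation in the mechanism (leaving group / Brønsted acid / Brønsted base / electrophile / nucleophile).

electrophile

Step 2: CH3CH2OH donates an oxygen lone pair into the empty p orbital of the cation, giving a protonated ether (an oxonium ion).
The carbocation accepts an electron pair into an empty or π* orbital — it is the electrophile.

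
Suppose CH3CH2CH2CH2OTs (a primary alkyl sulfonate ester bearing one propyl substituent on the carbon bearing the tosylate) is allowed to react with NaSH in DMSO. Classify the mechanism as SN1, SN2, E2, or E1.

Conditions: a primary substrate with a strong nucleophile in the polar aprotic solvent DMSO.
These conditions are the textbook signature of the SN2 pathway.
An unhindered substrate with a strong nucleophile in a polar aprotic solvent favours one-step backside displacement.

SN2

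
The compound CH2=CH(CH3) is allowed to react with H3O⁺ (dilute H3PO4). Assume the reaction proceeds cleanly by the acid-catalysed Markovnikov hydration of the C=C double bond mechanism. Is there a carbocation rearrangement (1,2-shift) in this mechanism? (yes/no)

no

The first-formed carbocation is secondary.
No single 1,2-shift to an adjacent carbon would produce a more-substituted cation than the one already present, so no rearrangement occurs.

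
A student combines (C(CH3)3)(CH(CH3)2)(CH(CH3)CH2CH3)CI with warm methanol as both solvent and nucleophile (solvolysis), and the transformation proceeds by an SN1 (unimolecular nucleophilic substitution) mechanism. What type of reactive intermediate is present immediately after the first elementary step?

tertiary carbocation

Step 1: Rate-determining heterolysis of the C–I bond gives I⁻ and a tertiary carbocation.
After step 1 the species present is a tertiary carbocation.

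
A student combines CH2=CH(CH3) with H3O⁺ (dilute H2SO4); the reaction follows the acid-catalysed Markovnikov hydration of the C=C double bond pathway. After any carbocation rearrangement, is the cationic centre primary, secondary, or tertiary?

secondary

Step 1: Electrophilic addition begins with the π(C=C) electrons forming a bond to the proton of H3O⁺. Following Markovnikov's rule, the resulting cation is secondary. H2O is released.
No single 1,2-shift to an adjacent carbon would give a more-substituted cation, so no rearrangement occurs.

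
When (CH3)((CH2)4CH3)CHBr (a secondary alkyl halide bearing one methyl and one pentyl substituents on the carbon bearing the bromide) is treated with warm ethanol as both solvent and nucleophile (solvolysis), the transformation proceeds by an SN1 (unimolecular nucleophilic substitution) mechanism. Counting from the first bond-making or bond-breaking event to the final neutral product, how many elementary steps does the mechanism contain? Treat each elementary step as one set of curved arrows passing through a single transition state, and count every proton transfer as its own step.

3

Step 1: Rate-determining heterolysis of the C–Br bond gives Br⁻ and a secondary carbocation.
(No 1,2-shift: no single shift to an adjacent carbon would give a more stable cation.)
Step 2: CH3CH2OH donates an oxygen lone pair into the empty p orbital of the cation, giving a protonated ether (an oxonium ion).
Step 3: Proton transfer from the O–H of the oxonium ion to a solvent molecule delivers the neutral ether.
Total: 3 elementary steps.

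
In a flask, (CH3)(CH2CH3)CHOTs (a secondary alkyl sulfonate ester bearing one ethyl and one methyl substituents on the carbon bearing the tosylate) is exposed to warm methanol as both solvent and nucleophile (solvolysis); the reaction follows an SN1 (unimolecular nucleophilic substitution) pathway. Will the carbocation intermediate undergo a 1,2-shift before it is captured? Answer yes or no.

no

The first-formed carbocation is secondary.
No single 1,2-shift to an adjacent carbon would produce a more-substituted cation than the one already present, so no rearrangement occurs.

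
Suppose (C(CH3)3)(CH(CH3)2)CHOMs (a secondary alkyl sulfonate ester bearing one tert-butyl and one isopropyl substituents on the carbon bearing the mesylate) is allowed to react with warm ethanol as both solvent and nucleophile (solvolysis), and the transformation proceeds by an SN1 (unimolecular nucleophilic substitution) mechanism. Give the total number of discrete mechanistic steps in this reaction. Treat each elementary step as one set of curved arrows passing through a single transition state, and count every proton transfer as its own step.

Step 1: Rate-determining heterolysis of the C–O bond gives MsO⁻ and a secondary carbocation.
Step 2: A 1,2-hydride shift from the adjacent isopropyl carbon moves the positive charge from the secondary centre to an adjacent carbon, generating a more stable tertiary carbocation.
Step 3: Nucleophilic capture: the oxygen of CH3CH2OH bonds to the cationic carbon, producing an oxonium-ion intermediate.
Step 4: A second solvent molecule removes the proton on oxygen, giving the neutral ether product.
Total: 4 elementary steps.

4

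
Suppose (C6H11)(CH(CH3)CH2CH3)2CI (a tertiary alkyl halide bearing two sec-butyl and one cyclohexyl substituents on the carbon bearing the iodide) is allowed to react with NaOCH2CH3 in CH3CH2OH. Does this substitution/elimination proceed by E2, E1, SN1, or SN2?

E2

Conditions: a strong base with a tertiary substrate bearing a β-hydrogen.
These conditions are the textbook signature of the E2 pathway.
A strong (often hindered) base removes a β-H in concert with loss of the leaving group — bimolecular elimination.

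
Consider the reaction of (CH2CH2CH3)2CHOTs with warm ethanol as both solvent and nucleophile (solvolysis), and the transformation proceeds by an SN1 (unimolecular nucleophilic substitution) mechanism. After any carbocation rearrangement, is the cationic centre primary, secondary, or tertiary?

secondary

Step 1: Ionisation: the C–O σ-bond cleaves heterolytically; both bonding electrons depart with TsO⁻, leaving a secondary carbocation at the α-carbon.
No single 1,2-shift to an adjacent carbon would give a more-substituted cation, so no rearrangement occurs.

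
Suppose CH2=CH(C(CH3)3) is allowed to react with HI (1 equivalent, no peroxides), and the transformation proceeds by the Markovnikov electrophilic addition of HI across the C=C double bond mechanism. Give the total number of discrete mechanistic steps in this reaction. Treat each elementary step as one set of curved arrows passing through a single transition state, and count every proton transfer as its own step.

Step 1: Electrophilic addition begins with the π(C=C) electrons forming a bond to the proton of HI. Following Markovnikov's rule, the resulting cation is secondary. The H–I bond breaks heterolytically, releasing I⁻.
Step 2: A methyl group with its bonding pair migrates from the adjacent tert-butyl carbon to the cationic centre — a 1,2-methyl shift — upgrading the secondary cation to a tertiary one.
Step 3: Nucleophilic attack by I⁻ on the carbocation completes the addition, giving R–I.
Total: 3 elementary steps.

3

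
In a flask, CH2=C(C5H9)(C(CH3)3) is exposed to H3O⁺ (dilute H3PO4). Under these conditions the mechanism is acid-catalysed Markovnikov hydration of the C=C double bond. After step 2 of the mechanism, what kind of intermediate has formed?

oxonium ion

Step 1: Electrophilic addition begins with the π(C=C) electrons forming a bond to the proton of H3O⁺. Following Markovnikov's rule, the resulting cation is tertiary. H2O is released.
Step 2: A lone pair on the oxygen of H2O attacks the carbocation, forming a C–O bond and an oxonium ion (a protonated alcohol).
After step 2 the species present is an oxonium ion.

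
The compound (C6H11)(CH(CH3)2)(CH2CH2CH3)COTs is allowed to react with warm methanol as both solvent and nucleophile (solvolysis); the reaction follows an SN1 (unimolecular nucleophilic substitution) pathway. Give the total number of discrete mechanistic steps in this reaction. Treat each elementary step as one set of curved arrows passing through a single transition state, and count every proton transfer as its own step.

Step 1: Ionisation: the C–O σ-bond cleaves heterolytically; both bonding electrons depart with TsO⁻, leaving a tertiary carbocation at the α-carbon.
(No 1,2-shift: no single shift to an adjacent carbon would give a more stable cation.)
Step 2: CH3OH donates an oxygen lone pair into the empty p orbital of the cation, giving a protonated ether (an oxonium ion).
Step 3: A second solvent molecule removes the proton on oxygen, giving the neutral ether product.
Total: 3 elementary steps.

3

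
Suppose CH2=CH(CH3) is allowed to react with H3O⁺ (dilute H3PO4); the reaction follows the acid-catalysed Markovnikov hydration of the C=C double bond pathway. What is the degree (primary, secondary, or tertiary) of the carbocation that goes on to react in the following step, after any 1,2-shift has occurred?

Step 1: The π electrons of the C=C bond attack a proton of H3O⁺; Markovnikov addition places the new C–H on the less-substituted alkene carbon, so the positive charge ends up on the more-substituted carbon — a secondary carbocation. H2O is released.
No single 1,2-shift to an adjacent carbon would give a more-substituted cation, so no rearrangement occurs.

secondary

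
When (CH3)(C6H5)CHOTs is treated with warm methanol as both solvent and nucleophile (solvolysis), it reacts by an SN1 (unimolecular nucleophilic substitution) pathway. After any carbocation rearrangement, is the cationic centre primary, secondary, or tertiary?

secondary

Step 1: Ionisation: the C–O σ-bond cleaves heterolytically; both bonding electrons depart with TsO⁻, leaving a secondary carbocation at the α-carbon.
No single 1,2-shift to an adjacent carbon would give a more-substituted cation, so no rearrangement occurs.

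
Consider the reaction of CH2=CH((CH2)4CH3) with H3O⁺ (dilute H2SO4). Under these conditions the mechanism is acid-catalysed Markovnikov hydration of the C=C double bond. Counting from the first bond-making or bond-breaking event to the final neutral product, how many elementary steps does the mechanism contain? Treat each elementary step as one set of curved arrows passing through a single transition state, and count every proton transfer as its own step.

Step 1: The π electrons of the C=C bond attack a proton of H3O⁺; Markovnikov addition places the new C–H on the less-substituted alkene carbon, so the positive charge ends up on the more-substituted carbon — a secondary carbocation. H2O is released.
(No 1,2-shift: no single shift to an adjacent carbon would give a more stable cation.)
Step 2: Nucleophilic capture of the cation by H2O produces the protonated alcohol (an oxonium ion).
Step 3: Proton transfer from the O–H of the oxonium ion to H2O completes the catalytic cycle and yields the alcohol.
Total: 3 elementary steps.

3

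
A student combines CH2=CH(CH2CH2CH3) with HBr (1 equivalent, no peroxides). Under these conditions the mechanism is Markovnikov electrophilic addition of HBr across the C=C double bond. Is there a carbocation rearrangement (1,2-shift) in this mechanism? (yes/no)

The first-formed carbocation is secondary.
No single 1,2-shift to an adjacent carbon would produce a more-substituted cation than the one already present, so no rearrangement occurs.

no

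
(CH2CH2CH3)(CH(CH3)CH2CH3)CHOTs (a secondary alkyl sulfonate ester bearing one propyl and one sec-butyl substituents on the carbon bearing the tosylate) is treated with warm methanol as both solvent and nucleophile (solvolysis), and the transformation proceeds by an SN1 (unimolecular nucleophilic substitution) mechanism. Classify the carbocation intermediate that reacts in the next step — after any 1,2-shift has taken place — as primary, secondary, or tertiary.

tertiary

Step 1: Ionisation: the C–O σ-bond cleaves heterolytically; both bonding electrons depart with TsO⁻, leaving a secondary carbocation at the α-carbon.
Step 2: A 1,2-hydride shift from the adjacent sec-butyl carbon moves the positive charge from the secondary centre to an adjacent carbon, generating a more stable tertiary carbocation.
The cation rearranges from secondary to tertiary via a 1,2-hydride shift from the adjacent sec-butyl carbon; the tertiary cation is what reacts next.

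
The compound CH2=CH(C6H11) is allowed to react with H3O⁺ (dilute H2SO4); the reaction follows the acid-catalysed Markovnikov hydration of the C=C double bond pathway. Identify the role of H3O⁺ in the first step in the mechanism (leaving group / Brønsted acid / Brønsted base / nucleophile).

Brønsted acid

Step 1: The π electrons of the C=C bond attack a proton of H3O⁺; Markovnikov addition places the new C–H on the less-substituted alkene carbon, so the positive charge ends up on the more-substituted carbon — a secondary carbocation. H2O is released.
H3O⁺ in the first step donates a proton in a proton-transfer step — a Brønsted acid.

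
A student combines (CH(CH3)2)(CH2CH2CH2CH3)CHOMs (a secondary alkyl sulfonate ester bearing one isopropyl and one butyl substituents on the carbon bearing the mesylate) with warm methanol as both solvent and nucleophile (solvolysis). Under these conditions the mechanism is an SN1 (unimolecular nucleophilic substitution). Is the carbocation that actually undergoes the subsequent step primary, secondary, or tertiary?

tertiary

Step 1: Ionisation: the C–O σ-bond cleaves heterolytically; both bonding electrons depart with MsO⁻, leaving a secondary carbocation at the α-carbon.
Step 2: A 1,2-hydride shift from the adjacent isopropyl carbon moves the positive charge from the secondary centre to an adjacent carbon, generating a more stable tertiary carbocation.
The cation rearranges from secondary to tertiary via a 1,2-hydride shift from the adjacent isopropyl carbon; the tertiary cation is what reacts next.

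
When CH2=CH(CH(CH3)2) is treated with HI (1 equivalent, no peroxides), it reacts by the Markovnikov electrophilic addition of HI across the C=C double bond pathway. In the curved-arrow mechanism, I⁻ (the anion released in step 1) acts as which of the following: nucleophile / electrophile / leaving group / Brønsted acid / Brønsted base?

nucleophile

Step 3: I⁻ captures the cation: a lone pair on I⁻ fills the empty p orbital, producing the alkyl halide product.
I⁻ (the anion released in step 1) donates an electron pair to form a new σ-bond to carbon — it is the nucleophile.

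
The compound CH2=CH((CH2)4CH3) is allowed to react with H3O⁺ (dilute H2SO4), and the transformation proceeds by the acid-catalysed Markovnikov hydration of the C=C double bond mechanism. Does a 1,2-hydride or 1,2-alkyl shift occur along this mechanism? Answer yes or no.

The first-formed carbocation is secondary.
No single 1,2-shift to an adjacent carbon would produce a more-substituted cation than the one already present, so no rearrangement occurs.

no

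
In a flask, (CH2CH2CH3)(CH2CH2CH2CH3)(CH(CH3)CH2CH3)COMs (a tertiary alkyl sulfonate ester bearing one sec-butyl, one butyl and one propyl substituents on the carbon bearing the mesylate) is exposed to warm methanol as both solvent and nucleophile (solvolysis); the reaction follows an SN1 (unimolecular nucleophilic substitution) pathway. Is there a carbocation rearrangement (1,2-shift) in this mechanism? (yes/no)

The first-formed carbocation is tertiary.
No single 1,2-shift to an adjacent carbon would produce a more-substituted cation than the one already present, so no rearrangement occurs.

no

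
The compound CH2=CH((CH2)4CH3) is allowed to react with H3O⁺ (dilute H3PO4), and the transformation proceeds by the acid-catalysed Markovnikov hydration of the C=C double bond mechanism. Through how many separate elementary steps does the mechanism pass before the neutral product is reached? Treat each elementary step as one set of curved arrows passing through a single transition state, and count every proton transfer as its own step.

Step 1: Protonation of the alkene by H3O⁺: the π bond acts as the nucleophile and picks up H⁺, giving the more stable (Markovnikov) secondary carbocation. H2O is released.
(No 1,2-shift: no single shift to an adjacent carbon would give a more stable cation.)
Step 2: Water acts as the nucleophile: an oxygen lone pair bonds to the cationic carbon, giving an oxonium-ion intermediate.
Step 3: Proton transfer from the O–H of the oxonium ion to H2O completes the catalytic cycle and yields the alcohol.
Total: 3 elementary steps.

3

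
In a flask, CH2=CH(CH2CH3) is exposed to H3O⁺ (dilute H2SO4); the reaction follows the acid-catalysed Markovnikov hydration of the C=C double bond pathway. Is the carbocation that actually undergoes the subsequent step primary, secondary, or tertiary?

secondary

Step 1: Protonation of the alkene by H3O⁺: the π bond acts as the nucleophile and picks up H⁺, giving the more stable (Markovnikov) secondary carbocation. H2O is released.
No single 1,2-shift to an adjacent carbon would give a more-substituted cation, so no rearrangement occurs.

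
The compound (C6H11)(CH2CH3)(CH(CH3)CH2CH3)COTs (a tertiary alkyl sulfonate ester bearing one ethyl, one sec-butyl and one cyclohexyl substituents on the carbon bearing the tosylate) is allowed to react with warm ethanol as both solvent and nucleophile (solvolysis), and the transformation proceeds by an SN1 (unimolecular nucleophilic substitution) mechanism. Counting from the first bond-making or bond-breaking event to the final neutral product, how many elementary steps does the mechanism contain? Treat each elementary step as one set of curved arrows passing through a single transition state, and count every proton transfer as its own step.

3

Step 1: Unassisted departure of TsO⁻ (taking the C–O bonding pair) generates a tertiary carbocation.
(No 1,2-shift: no single shift to an adjacent carbon would give a more stable cation.)
Step 2: Nucleophilic capture: the oxygen of CH3CH2OH bonds to the cationic carbon, producing an oxonium-ion intermediate.
Step 3: A second solvent molecule removes the proton on oxygen, giving the neutral ether product.
Total: 3 elementary steps.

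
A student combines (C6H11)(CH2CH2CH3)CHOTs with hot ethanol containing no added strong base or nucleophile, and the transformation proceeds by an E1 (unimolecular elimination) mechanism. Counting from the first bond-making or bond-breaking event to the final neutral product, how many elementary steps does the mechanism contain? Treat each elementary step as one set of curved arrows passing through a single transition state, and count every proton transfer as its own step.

3

Step 1: Rate-determining heterolysis of the C–O bond gives TsO⁻ and a secondary carbocation.
Step 2: A hydride (H with its bonding pair) migrates from the adjacent cyclohexyl carbon to the cationic centre — a 1,2-hydride shift — upgrading the secondary cation to a tertiary one.
Step 3: Loss of a β-proton to an ethanol molecule of the solvent: the C–H bonding pair collapses toward the cationic carbon to form the C=C π bond, yielding the alkene.
Total: 3 elementary steps.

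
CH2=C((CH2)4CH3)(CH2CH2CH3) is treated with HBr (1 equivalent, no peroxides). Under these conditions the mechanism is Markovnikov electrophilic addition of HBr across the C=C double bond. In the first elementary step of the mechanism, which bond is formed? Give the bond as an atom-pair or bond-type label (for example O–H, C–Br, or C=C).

Step 1: The π electrons of the C=C bond attack a proton of HBr; Markovnikov addition places the new C–H on the less-substituted alkene carbon, so the positive charge ends up on the more-substituted carbon — a tertiary carbocation. The H–Br bond breaks heterolytically, releasing Br⁻.
The bond formed in this step is the C–H bond.

C–H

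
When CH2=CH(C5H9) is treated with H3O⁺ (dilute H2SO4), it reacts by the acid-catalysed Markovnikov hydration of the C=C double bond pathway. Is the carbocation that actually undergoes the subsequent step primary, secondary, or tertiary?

Step 1: Electrophilic addition begins with the π(C=C) electrons forming a bond to the proton of H3O⁺. Following Markovnikov's rule, the resulting cation is secondary. H2O is released.
Step 2: Carbocation rearrangement: a 1,2-hydride shift from the adjacent cyclopentyl carbon converts the initially-formed secondary cation into the more stable tertiary cation.
The cation rearranges from secondary to tertiary via a 1,2-hydride shift from the adjacent cyclopentyl carbon; the tertiary cation is what reacts next.

tertiary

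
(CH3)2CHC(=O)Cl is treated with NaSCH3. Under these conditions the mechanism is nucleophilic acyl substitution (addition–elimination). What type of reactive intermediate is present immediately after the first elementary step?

tetrahedral intermediate

Step 1: A lone pair on the S of CH3S⁻ attacks the electrophilic acyl carbon; the π(C=O) electrons move onto oxygen, giving a tetrahedral intermediate.
After step 1 the species present is a tetrahedral intermediate.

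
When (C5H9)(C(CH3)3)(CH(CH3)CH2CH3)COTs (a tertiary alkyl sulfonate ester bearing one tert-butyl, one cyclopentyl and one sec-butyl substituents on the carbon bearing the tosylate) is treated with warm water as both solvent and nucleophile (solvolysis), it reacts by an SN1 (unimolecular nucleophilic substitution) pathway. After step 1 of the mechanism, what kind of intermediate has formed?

Step 1: Rate-determining heterolysis of the C–O bond gives TsO⁻ and a tertiary carbocation.
After step 1 the species present is a tertiary carbocation.

tertiary carbocation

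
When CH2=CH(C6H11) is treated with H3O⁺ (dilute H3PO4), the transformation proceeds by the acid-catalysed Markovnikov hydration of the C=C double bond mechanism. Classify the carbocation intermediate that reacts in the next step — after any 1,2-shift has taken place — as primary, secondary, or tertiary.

tertiary

Step 1: The π electrons of the C=C bond attack a proton of H3O⁺; Markovnikov addition places the new C–H on the less-substituted alkene carbon, so the positive charge ends up on the more-substituted carbon — a secondary carbocation. H2O is released.
Step 2: A 1,2-hydride shift from the adjacent cyclohexyl carbon moves the positive charge from the secondary centre to an adjacent carbon, generating a more stable tertiary carbocation.
The cation rearranges from secondary to tertiary via a 1,2-hydride shift from the adjacent cyclohexyl carbon; the tertiary cation is what reacts next.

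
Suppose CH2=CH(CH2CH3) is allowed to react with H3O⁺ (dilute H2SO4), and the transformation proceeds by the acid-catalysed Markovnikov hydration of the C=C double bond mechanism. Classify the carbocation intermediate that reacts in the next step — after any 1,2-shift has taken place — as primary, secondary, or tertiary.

secondary

Step 1: Protonation of the alkene by H3O⁺: the π bond acts as the nucleophile and picks up H⁺, giving the more stable (Markovnikov) secondary carbocation. H2O is released.
No single 1,2-shift to an adjacent carbon would give a more-substituted cation, so no rearrangement occurs.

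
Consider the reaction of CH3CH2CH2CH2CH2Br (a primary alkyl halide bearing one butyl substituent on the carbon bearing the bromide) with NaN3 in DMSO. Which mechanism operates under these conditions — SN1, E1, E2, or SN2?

SN2

Conditions: a primary substrate with a strong nucleophile in the polar aprotic solvent DMSO.
These conditions are the textbook signature of the SN2 pathway.
An unhindered substrate with a strong nucleophile in a polar aprotic solvent favours one-step backside displacement.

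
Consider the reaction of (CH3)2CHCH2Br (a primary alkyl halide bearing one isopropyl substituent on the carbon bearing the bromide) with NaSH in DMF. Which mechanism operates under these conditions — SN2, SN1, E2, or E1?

Conditions: a primary substrate with a strong nucleophile in the polar aprotic solvent DMF.
These conditions are the textbook signature of the SN2 pathway.
An unhindered substrate with a strong nucleophile in a polar aprotic solvent favours one-step backside displacement.

SN2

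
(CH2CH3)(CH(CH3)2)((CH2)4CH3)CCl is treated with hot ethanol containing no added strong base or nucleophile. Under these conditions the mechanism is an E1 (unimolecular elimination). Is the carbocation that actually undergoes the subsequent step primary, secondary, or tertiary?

Step 1: The C–Cl bond breaks with both electrons going to the chloride; Cl⁻ leaves and a tertiary carbocation remains.
No single 1,2-shift to an adjacent carbon would give a more-substituted cation, so no rearrangement occurs.

tertiary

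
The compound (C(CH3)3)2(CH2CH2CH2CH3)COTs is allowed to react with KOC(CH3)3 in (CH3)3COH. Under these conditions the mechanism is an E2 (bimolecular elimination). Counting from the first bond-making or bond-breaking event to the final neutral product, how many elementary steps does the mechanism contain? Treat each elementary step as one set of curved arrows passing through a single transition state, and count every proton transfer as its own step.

Step 1: Concerted anti-periplanar elimination: (CH3)3CO⁻ abstracts a β-H while TsO⁻ leaves, and the C–H electrons become the new C=C π bond — all in a single transition state.
Total: 1 elementary step.

1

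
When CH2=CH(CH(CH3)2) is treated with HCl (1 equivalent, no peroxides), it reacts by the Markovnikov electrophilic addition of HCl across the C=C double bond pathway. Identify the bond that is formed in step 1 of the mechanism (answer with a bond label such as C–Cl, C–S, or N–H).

C–H

Step 1: The π electrons of the C=C bond attack a proton of HCl; Markovnikov addition places the new C–H on the less-substituted alkene carbon, so the positive charge ends up on the more-substituted carbon — a secondary carbocation. The H–Cl bond breaks heterolytically, releasing Cl⁻.
The bond formed in this step is the C–H bond.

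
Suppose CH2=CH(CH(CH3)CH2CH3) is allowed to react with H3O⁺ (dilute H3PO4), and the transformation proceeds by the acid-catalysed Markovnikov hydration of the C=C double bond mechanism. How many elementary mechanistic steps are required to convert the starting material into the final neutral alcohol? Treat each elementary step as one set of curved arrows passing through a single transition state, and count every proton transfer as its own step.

4

Step 1: The π electrons of the C=C bond attack a proton of H3O⁺; Markovnikov addition places the new C–H on the less-substituted alkene carbon, so the positive charge ends up on the more-substituted carbon — a secondary carbocation. H2O is released.
Step 2: Carbocation rearrangement: a 1,2-hydride shift from the adjacent sec-butyl carbon converts the initially-formed secondary cation into the more stable tertiary cation.
Step 3: A lone pair on the oxygen of H2O attacks the carbocation, forming a C–O bond and an oxonium ion (a protonated alcohol).
Step 4: Deprotonation of the oxonium ion by a water molecule delivers the neutral alcohol and regenerates the acid catalyst.
Total: 4 elementary steps.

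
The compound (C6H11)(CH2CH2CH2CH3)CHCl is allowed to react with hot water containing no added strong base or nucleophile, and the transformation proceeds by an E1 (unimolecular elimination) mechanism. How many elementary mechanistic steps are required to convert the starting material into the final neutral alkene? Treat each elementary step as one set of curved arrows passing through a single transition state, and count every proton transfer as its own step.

Step 1: The C–Cl bond breaks with both electrons going to the chloride; Cl⁻ leaves and a secondary carbocation remains.
Step 2: A hydride (H with its bonding pair) migrates from the adjacent cyclohexyl carbon to the cationic centre — a 1,2-hydride shift — upgrading the secondary cation to a tertiary one.
Step 3: A water molecule (solvent) deprotonates a β-carbon; as the C–H bond breaks, those electrons form the new alkene π bond.
Total: 3 elementary steps.

3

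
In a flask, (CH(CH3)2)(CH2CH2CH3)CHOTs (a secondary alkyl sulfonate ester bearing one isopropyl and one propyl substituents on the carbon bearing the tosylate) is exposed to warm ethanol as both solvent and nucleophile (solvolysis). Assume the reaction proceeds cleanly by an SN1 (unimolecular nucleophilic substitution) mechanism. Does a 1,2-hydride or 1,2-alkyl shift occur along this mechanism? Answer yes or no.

The first-formed carbocation is secondary.
The adjacent isopropyl carbon already bears 2 other carbon substituents and has a hydrogen to migrate; after a 1,2-hydride shift from that carbon the positive charge sits on a tertiary centre.
Tertiary is more stable than secondary, so the shift occurs.

yes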